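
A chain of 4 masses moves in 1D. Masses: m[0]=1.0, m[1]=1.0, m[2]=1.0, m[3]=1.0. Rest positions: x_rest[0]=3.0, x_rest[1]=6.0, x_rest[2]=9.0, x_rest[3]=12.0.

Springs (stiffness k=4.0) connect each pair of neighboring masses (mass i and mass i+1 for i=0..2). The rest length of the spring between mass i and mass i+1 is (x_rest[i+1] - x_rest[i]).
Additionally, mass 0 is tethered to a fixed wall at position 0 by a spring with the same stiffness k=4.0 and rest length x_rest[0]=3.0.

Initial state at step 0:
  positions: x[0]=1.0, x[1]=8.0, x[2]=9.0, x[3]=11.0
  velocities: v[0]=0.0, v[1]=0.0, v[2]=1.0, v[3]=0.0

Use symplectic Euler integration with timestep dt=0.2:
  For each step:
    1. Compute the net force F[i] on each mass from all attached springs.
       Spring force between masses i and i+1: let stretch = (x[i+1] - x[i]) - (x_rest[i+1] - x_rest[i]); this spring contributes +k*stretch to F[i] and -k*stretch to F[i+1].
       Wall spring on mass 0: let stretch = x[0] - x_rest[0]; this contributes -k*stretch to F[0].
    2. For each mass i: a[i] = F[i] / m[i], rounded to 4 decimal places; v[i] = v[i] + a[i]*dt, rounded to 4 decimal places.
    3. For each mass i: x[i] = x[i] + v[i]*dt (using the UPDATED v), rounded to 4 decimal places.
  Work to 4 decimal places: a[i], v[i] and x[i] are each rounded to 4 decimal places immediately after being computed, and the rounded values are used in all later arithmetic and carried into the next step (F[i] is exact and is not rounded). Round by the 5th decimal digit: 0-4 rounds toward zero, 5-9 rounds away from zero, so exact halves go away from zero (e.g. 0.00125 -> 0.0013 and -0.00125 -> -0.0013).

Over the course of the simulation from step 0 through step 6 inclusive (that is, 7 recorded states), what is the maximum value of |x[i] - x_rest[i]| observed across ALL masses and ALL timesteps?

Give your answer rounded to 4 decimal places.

Answer: 2.1774

Derivation:
Step 0: x=[1.0000 8.0000 9.0000 11.0000] v=[0.0000 0.0000 1.0000 0.0000]
Step 1: x=[1.9600 7.0400 9.3600 11.1600] v=[4.8000 -4.8000 1.8000 0.8000]
Step 2: x=[3.4192 5.6384 9.6368 11.5120] v=[7.2960 -7.0080 1.3840 1.7600]
Step 3: x=[4.6864 4.5215 9.5739 12.0440] v=[6.3360 -5.5846 -0.3146 2.6598]
Step 4: x=[5.1774 4.2393 9.0978 12.6607] v=[2.4550 -1.4108 -2.3804 3.0837]
Step 5: x=[4.6899 4.8846 8.4144 13.1874] v=[-2.4374 3.2265 -3.4169 2.6334]
Step 6: x=[3.4832 6.0635 7.9299 13.4304] v=[-6.0336 5.8946 -2.4223 1.2150]
Max displacement = 2.1774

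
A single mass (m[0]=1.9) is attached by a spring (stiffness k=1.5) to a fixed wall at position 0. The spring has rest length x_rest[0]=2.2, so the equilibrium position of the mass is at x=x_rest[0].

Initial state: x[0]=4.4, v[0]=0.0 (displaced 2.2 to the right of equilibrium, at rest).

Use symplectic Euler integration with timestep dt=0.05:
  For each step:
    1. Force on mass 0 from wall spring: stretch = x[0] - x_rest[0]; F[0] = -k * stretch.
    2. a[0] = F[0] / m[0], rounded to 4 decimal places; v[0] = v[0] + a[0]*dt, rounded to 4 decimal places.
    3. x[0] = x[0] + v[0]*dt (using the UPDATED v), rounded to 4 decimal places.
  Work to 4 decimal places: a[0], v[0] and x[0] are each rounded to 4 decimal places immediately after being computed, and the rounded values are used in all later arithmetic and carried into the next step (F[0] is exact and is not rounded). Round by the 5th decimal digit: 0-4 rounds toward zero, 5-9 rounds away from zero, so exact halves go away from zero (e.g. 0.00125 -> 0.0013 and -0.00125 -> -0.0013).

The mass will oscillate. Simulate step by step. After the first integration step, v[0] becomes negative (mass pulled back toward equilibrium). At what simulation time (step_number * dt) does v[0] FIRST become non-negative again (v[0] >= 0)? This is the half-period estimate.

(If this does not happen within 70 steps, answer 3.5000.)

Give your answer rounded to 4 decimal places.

Answer: 3.5000

Derivation:
Step 0: x=[4.4000] v=[0.0000]
Step 1: x=[4.3957] v=[-0.0868]
Step 2: x=[4.3870] v=[-0.1735]
Step 3: x=[4.3740] v=[-0.2598]
Step 4: x=[4.3567] v=[-0.3456]
Step 5: x=[4.3352] v=[-0.4307]
Step 6: x=[4.3095] v=[-0.5150]
Step 7: x=[4.2796] v=[-0.5983]
Step 8: x=[4.2456] v=[-0.6804]
Step 9: x=[4.2075] v=[-0.7611]
Step 10: x=[4.1655] v=[-0.8403]
Step 11: x=[4.1196] v=[-0.9179]
Step 12: x=[4.0699] v=[-0.9937]
Step 13: x=[4.0165] v=[-1.0675]
Step 14: x=[3.9595] v=[-1.1392]
Step 15: x=[3.8991] v=[-1.2087]
Step 16: x=[3.8353] v=[-1.2758]
Step 17: x=[3.7683] v=[-1.3404]
Step 18: x=[3.6982] v=[-1.4023]
Step 19: x=[3.6251] v=[-1.4614]
Step 20: x=[3.5492] v=[-1.5177]
Step 21: x=[3.4707] v=[-1.5710]
Step 22: x=[3.3896] v=[-1.6212]
Step 23: x=[3.3062] v=[-1.6682]
Step 24: x=[3.2206] v=[-1.7119]
Step 25: x=[3.1330] v=[-1.7522]
Step 26: x=[3.0436] v=[-1.7890]
Step 27: x=[2.9525] v=[-1.8223]
Step 28: x=[2.8599] v=[-1.8520]
Step 29: x=[2.7660] v=[-1.8781]
Step 30: x=[2.6710] v=[-1.9004]
Step 31: x=[2.5751] v=[-1.9190]
Step 32: x=[2.4784] v=[-1.9338]
Step 33: x=[2.3812] v=[-1.9448]
Step 34: x=[2.2836] v=[-1.9520]
Step 35: x=[2.1858] v=[-1.9553]
Step 36: x=[2.0881] v=[-1.9547]
Step 37: x=[1.9906] v=[-1.9503]
Step 38: x=[1.8935] v=[-1.9420]
Step 39: x=[1.7970] v=[-1.9299]
Step 40: x=[1.7013] v=[-1.9140]
Step 41: x=[1.6066] v=[-1.8943]
Step 42: x=[1.5131] v=[-1.8709]
Step 43: x=[1.4209] v=[-1.8438]
Step 44: x=[1.3303] v=[-1.8130]
Step 45: x=[1.2414] v=[-1.7787]
Step 46: x=[1.1544] v=[-1.7409]
Step 47: x=[1.0694] v=[-1.6996]
Step 48: x=[0.9867] v=[-1.6550]
Step 49: x=[0.9063] v=[-1.6071]
Step 50: x=[0.8285] v=[-1.5560]
Step 51: x=[0.7534] v=[-1.5019]
Step 52: x=[0.6812] v=[-1.4448]
Step 53: x=[0.6120] v=[-1.3848]
Step 54: x=[0.5459] v=[-1.3221]
Step 55: x=[0.4831] v=[-1.2568]
Step 56: x=[0.4237] v=[-1.1890]
Step 57: x=[0.3678] v=[-1.1189]
Step 58: x=[0.3155] v=[-1.0466]
Step 59: x=[0.2669] v=[-0.9722]
Step 60: x=[0.2221] v=[-0.8959]
Step 61: x=[0.1812] v=[-0.8178]
Step 62: x=[0.1443] v=[-0.7381]
Step 63: x=[0.1115] v=[-0.6570]
Step 64: x=[0.0828] v=[-0.5746]
Step 65: x=[0.0583] v=[-0.4910]
Step 66: x=[0.0380] v=[-0.4065]
Step 67: x=[0.0219] v=[-0.3212]
Step 68: x=[0.0101] v=[-0.2352]
Step 69: x=[0.0027] v=[-0.1488]
Step 70: x=[-0.0004] v=[-0.0621]
v[0] did not become non-negative within 70 steps; using fallback time=3.5000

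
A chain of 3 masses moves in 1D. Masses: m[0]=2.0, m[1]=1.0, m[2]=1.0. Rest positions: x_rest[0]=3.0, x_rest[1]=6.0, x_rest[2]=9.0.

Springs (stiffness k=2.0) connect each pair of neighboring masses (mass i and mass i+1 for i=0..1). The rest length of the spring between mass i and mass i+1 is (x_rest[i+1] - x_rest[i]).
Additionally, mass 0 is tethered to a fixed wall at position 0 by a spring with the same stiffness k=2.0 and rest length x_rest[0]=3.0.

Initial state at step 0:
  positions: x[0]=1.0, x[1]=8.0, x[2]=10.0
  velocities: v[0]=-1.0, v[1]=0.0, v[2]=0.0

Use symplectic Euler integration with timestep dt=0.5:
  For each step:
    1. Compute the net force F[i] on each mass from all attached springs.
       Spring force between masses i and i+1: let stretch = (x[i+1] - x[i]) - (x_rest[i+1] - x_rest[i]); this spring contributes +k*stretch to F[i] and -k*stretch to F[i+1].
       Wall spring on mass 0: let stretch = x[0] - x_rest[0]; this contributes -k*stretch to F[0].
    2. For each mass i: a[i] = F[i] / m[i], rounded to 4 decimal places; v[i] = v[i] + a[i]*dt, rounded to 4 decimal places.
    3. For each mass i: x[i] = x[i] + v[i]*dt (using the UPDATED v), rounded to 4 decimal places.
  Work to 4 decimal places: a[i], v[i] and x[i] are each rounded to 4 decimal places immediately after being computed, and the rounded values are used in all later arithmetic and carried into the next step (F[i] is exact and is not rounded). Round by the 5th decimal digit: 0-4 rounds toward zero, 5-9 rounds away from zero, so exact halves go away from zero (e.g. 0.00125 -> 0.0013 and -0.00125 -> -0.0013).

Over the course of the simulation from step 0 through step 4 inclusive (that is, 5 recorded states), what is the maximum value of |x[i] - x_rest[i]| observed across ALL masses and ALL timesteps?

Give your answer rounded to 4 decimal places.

Step 0: x=[1.0000 8.0000 10.0000] v=[-1.0000 0.0000 0.0000]
Step 1: x=[2.0000 5.5000 10.5000] v=[2.0000 -5.0000 1.0000]
Step 2: x=[3.3750 3.7500 10.0000] v=[2.7500 -3.5000 -1.0000]
Step 3: x=[4.0000 4.9375 7.8750] v=[1.2500 2.3750 -4.2500]
Step 4: x=[3.8594 7.1250 5.7813] v=[-0.2813 4.3750 -4.1875]
Max displacement = 3.2187

Answer: 3.2187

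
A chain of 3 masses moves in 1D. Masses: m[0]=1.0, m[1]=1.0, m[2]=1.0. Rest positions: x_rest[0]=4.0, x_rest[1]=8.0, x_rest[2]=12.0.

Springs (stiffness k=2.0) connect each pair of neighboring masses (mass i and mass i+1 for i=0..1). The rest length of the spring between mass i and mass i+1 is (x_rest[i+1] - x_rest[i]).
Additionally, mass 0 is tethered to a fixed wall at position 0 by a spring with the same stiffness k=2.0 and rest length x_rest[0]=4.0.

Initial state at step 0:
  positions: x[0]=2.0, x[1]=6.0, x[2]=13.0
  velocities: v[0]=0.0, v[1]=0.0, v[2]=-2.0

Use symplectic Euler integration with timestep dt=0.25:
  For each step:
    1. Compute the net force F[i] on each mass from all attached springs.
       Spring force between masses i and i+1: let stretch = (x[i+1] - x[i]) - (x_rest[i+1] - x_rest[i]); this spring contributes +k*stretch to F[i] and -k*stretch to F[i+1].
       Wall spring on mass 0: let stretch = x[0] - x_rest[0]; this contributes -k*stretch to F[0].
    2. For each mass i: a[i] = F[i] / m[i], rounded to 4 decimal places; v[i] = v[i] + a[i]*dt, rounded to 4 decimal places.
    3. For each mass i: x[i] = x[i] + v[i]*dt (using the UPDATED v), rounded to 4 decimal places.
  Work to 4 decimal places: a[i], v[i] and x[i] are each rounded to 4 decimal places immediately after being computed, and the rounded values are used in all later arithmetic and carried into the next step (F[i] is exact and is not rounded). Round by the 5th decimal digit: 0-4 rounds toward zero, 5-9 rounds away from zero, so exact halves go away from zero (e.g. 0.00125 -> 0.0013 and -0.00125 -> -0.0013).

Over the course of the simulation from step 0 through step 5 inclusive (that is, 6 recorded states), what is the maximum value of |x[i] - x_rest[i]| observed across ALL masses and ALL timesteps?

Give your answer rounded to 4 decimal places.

Step 0: x=[2.0000 6.0000 13.0000] v=[0.0000 0.0000 -2.0000]
Step 1: x=[2.2500 6.3750 12.1250] v=[1.0000 1.5000 -3.5000]
Step 2: x=[2.7344 6.9531 11.0313] v=[1.9375 2.3125 -4.3750]
Step 3: x=[3.4043 7.5137 9.9278] v=[2.6797 2.2423 -4.4141]
Step 4: x=[4.1624 7.8624 9.0225] v=[3.0323 1.3947 -3.6212]
Step 5: x=[4.8627 7.8936 8.4722] v=[2.8011 0.1248 -2.2013]
Max displacement = 3.5278

Answer: 3.5278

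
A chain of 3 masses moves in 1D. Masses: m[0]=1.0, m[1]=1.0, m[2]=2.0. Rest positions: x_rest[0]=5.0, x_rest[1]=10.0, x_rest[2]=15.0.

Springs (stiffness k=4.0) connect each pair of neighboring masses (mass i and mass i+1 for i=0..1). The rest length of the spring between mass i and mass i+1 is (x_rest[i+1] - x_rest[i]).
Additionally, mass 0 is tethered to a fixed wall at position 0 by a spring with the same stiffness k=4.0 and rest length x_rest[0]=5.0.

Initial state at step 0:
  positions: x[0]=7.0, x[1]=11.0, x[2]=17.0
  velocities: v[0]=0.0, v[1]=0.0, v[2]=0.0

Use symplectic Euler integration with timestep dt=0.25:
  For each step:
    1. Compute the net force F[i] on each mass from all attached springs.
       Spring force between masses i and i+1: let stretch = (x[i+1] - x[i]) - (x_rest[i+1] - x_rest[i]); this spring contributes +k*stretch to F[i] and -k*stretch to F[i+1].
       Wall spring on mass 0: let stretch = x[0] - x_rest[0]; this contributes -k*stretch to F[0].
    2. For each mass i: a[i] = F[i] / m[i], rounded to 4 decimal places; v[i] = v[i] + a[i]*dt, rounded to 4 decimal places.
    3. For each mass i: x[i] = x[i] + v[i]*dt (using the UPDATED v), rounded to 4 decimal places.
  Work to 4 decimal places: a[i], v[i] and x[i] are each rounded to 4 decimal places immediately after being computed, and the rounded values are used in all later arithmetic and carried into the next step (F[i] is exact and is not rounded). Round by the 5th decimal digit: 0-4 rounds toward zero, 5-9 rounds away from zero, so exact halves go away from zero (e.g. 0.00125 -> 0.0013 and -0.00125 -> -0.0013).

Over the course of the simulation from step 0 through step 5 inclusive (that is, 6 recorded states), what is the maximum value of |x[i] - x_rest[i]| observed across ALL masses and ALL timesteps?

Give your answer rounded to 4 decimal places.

Answer: 2.0352

Derivation:
Step 0: x=[7.0000 11.0000 17.0000] v=[0.0000 0.0000 0.0000]
Step 1: x=[6.2500 11.5000 16.8750] v=[-3.0000 2.0000 -0.5000]
Step 2: x=[5.2500 12.0313 16.7031] v=[-4.0000 2.1250 -0.6875]
Step 3: x=[4.6328 12.0352 16.5723] v=[-2.4687 0.0155 -0.5234]
Step 4: x=[4.7080 11.3228 16.4993] v=[0.3009 -2.8498 -0.2920]
Step 5: x=[5.2599 10.2508 16.4042] v=[2.2077 -4.2881 -0.3803]
Max displacement = 2.0352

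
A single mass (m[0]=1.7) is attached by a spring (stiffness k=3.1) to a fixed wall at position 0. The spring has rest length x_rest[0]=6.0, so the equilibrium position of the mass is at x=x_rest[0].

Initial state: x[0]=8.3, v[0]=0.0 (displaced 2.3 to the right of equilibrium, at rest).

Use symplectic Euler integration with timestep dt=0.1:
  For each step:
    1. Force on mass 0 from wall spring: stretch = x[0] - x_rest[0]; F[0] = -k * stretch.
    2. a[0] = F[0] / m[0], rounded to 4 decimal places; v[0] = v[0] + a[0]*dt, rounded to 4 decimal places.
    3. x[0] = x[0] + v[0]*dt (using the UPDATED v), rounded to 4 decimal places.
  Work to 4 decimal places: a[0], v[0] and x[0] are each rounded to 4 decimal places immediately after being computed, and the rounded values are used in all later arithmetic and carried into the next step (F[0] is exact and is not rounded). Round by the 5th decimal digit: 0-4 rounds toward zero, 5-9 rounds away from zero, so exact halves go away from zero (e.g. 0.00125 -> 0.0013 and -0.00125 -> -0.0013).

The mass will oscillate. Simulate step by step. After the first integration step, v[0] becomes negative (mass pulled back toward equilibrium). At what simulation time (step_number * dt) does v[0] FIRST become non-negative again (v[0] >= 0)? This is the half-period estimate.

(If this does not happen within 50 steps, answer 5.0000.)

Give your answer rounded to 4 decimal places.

Step 0: x=[8.3000] v=[0.0000]
Step 1: x=[8.2581] v=[-0.4194]
Step 2: x=[8.1750] v=[-0.8312]
Step 3: x=[8.0522] v=[-1.2278]
Step 4: x=[7.8920] v=[-1.6020]
Step 5: x=[7.6973] v=[-1.9470]
Step 6: x=[7.4717] v=[-2.2565]
Step 7: x=[7.2192] v=[-2.5249]
Step 8: x=[6.9445] v=[-2.7472]
Step 9: x=[6.6526] v=[-2.9194]
Step 10: x=[6.3488] v=[-3.0384]
Step 11: x=[6.0386] v=[-3.1020]
Step 12: x=[5.7277] v=[-3.1090]
Step 13: x=[5.4218] v=[-3.0594]
Step 14: x=[5.1264] v=[-2.9540]
Step 15: x=[4.8469] v=[-2.7947]
Step 16: x=[4.5885] v=[-2.5844]
Step 17: x=[4.3558] v=[-2.3270]
Step 18: x=[4.1531] v=[-2.0272]
Step 19: x=[3.9841] v=[-1.6904]
Step 20: x=[3.8518] v=[-1.3228]
Step 21: x=[3.7587] v=[-0.9311]
Step 22: x=[3.7065] v=[-0.5224]
Step 23: x=[3.6961] v=[-0.1042]
Step 24: x=[3.7277] v=[0.3159]
First v>=0 after going negative at step 24, time=2.4000

Answer: 2.4000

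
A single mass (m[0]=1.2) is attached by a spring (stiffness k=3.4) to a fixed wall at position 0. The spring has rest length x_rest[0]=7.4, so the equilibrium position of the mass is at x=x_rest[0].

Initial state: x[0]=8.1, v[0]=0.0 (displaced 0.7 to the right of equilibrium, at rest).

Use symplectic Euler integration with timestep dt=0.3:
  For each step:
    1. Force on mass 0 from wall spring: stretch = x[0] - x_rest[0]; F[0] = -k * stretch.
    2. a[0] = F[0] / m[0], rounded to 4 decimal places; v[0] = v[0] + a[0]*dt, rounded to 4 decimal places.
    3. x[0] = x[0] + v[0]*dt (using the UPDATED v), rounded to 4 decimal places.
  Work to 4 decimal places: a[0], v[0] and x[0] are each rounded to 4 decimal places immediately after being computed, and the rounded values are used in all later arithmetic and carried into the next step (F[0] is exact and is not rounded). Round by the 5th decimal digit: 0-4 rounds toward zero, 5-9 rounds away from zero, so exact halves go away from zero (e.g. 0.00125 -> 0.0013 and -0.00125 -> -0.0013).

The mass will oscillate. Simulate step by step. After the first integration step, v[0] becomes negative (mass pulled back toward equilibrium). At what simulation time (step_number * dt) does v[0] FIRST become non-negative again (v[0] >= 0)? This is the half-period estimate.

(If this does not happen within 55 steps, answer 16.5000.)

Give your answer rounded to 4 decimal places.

Step 0: x=[8.1000] v=[0.0000]
Step 1: x=[7.9215] v=[-0.5950]
Step 2: x=[7.6100] v=[-1.0383]
Step 3: x=[7.2450] v=[-1.2168]
Step 4: x=[6.9195] v=[-1.0850]
Step 5: x=[6.7165] v=[-0.6766]
Step 6: x=[6.6878] v=[-0.0956]
Step 7: x=[6.8407] v=[0.5098]
First v>=0 after going negative at step 7, time=2.1000

Answer: 2.1000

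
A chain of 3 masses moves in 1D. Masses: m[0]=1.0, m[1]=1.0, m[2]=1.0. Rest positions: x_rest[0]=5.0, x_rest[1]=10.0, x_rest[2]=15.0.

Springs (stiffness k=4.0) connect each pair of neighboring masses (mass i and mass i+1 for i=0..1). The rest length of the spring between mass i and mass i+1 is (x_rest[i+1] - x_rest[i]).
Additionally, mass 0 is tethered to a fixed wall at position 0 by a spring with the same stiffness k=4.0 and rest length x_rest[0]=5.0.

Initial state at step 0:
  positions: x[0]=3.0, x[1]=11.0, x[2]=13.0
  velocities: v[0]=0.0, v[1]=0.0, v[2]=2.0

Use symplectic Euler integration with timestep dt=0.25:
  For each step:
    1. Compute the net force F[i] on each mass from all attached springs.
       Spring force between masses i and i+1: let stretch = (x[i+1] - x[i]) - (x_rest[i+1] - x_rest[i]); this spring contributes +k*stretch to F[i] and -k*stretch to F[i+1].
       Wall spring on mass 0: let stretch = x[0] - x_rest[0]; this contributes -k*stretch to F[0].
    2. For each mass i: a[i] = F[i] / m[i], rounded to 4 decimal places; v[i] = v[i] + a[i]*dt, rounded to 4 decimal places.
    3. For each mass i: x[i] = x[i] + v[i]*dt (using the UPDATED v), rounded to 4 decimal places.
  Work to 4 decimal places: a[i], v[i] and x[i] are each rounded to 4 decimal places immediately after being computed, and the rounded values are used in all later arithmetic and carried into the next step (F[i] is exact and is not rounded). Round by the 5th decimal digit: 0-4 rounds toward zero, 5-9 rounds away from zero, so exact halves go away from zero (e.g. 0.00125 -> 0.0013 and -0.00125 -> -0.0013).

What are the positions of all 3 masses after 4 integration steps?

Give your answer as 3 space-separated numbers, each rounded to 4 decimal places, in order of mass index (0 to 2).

Step 0: x=[3.0000 11.0000 13.0000] v=[0.0000 0.0000 2.0000]
Step 1: x=[4.2500 9.5000 14.2500] v=[5.0000 -6.0000 5.0000]
Step 2: x=[5.7500 7.8750 15.5625] v=[6.0000 -6.5000 5.2500]
Step 3: x=[6.3438 7.6406 16.2031] v=[2.3750 -0.9375 2.5625]
Step 4: x=[5.6758 9.2227 15.9531] v=[-2.6720 6.3282 -1.0000]

Answer: 5.6758 9.2227 15.9531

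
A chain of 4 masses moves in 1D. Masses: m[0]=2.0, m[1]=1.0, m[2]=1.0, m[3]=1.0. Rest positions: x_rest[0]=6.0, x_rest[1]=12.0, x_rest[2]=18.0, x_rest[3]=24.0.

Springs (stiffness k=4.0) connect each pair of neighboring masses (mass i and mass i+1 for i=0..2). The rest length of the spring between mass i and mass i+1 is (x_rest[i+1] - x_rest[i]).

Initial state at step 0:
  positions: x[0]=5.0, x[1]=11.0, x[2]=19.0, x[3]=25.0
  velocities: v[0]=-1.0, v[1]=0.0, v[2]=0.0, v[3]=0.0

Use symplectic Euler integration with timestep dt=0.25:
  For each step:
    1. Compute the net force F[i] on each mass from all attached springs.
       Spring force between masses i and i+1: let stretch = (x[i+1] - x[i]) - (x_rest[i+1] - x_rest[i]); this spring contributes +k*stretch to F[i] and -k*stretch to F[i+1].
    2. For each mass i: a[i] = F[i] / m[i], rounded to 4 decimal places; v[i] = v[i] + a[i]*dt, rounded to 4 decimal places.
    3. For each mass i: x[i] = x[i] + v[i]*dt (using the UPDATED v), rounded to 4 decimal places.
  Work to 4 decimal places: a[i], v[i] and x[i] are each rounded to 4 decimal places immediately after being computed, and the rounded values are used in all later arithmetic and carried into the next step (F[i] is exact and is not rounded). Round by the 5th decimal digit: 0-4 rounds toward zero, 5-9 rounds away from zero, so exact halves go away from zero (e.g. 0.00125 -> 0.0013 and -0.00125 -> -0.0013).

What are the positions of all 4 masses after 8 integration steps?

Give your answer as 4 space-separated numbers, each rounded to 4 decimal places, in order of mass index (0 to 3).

Answer: 5.8194 10.9912 16.1023 22.2686

Derivation:
Step 0: x=[5.0000 11.0000 19.0000 25.0000] v=[-1.0000 0.0000 0.0000 0.0000]
Step 1: x=[4.7500 11.5000 18.5000 25.0000] v=[-1.0000 2.0000 -2.0000 0.0000]
Step 2: x=[4.5938 12.0625 17.8750 24.8750] v=[-0.6250 2.2500 -2.5000 -0.5000]
Step 3: x=[4.6212 12.2110 17.5469 24.5000] v=[0.1094 0.5938 -1.3125 -1.5000]
Step 4: x=[4.8473 11.7960 17.6231 23.8867] v=[0.9043 -1.6601 0.3047 -2.4531]
Step 5: x=[5.1920 11.1006 17.8084 23.2075] v=[1.3787 -2.7817 0.7412 -2.7167]
Step 6: x=[5.5253 10.6050 17.6665 22.6786] v=[1.3330 -1.9825 -0.5675 -2.1158]
Step 7: x=[5.7435 10.6048 17.0123 22.3966] v=[0.8729 -0.0007 -2.6169 -1.1279]
Step 8: x=[5.8194 10.9912 16.1023 22.2686] v=[0.3036 1.5455 -3.6401 -0.5122]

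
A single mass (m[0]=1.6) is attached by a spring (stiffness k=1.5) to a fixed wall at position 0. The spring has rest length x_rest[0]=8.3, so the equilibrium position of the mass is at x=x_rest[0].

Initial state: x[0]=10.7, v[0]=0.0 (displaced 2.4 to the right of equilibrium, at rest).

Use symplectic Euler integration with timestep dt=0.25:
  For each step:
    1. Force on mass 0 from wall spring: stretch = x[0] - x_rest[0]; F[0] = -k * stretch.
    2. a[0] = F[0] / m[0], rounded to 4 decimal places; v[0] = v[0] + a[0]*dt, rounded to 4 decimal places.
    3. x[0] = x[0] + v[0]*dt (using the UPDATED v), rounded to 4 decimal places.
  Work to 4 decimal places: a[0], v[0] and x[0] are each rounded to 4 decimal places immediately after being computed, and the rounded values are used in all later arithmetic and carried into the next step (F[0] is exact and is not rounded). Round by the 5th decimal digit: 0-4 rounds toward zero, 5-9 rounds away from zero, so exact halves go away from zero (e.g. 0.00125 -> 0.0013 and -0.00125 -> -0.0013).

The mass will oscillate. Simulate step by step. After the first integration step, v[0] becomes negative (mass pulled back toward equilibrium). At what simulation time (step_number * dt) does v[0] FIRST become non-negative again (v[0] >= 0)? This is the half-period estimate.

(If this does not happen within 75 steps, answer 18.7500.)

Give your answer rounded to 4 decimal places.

Answer: 3.2500

Derivation:
Step 0: x=[10.7000] v=[0.0000]
Step 1: x=[10.5594] v=[-0.5625]
Step 2: x=[10.2864] v=[-1.0921]
Step 3: x=[9.8970] v=[-1.5577]
Step 4: x=[9.4140] v=[-1.9320]
Step 5: x=[8.8657] v=[-2.1931]
Step 6: x=[8.2843] v=[-2.3257]
Step 7: x=[7.7038] v=[-2.3220]
Step 8: x=[7.1582] v=[-2.1823]
Step 9: x=[6.6795] v=[-1.9147]
Step 10: x=[6.2958] v=[-1.5349]
Step 11: x=[6.0295] v=[-1.0652]
Step 12: x=[5.8962] v=[-0.5331]
Step 13: x=[5.9038] v=[0.0303]
First v>=0 after going negative at step 13, time=3.2500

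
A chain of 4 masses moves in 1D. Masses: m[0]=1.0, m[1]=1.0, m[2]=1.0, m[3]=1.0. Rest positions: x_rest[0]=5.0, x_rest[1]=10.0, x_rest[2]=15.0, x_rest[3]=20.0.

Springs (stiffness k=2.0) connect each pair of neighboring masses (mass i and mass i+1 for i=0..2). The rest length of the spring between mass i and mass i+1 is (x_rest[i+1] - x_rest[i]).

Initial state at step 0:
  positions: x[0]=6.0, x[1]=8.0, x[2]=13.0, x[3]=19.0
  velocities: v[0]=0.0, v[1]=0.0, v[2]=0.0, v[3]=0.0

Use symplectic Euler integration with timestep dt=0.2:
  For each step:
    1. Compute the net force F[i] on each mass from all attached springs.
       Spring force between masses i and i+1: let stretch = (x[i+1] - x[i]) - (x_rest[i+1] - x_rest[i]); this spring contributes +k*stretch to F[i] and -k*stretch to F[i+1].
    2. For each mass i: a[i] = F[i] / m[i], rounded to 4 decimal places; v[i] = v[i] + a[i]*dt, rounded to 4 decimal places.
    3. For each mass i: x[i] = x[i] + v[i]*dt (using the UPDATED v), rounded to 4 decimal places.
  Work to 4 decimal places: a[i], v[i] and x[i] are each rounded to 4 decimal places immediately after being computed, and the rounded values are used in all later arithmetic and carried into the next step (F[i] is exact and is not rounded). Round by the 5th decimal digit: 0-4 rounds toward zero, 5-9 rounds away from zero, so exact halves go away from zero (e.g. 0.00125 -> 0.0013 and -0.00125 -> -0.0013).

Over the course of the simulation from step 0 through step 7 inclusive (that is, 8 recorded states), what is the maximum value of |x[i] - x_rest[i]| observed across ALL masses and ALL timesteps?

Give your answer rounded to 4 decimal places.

Step 0: x=[6.0000 8.0000 13.0000 19.0000] v=[0.0000 0.0000 0.0000 0.0000]
Step 1: x=[5.7600 8.2400 13.0800 18.9200] v=[-1.2000 1.2000 0.4000 -0.4000]
Step 2: x=[5.3184 8.6688 13.2400 18.7728] v=[-2.2080 2.1440 0.8000 -0.7360]
Step 3: x=[4.7448 9.1953 13.4769 18.5830] v=[-2.8678 2.6323 1.1846 -0.9491]
Step 4: x=[4.1273 9.7082 13.7798 18.3847] v=[-3.0876 2.5647 1.5144 -0.9915]
Step 5: x=[3.5563 10.1004 14.1253 18.2180] v=[-2.8552 1.9610 1.7277 -0.8335]
Step 6: x=[3.1088 10.2911 14.4763 18.1239] v=[-2.2376 0.9533 1.7548 -0.4706]
Step 7: x=[2.8359 10.2420 14.7843 18.1380] v=[-1.3647 -0.2455 1.5398 0.0704]
Max displacement = 2.1641

Answer: 2.1641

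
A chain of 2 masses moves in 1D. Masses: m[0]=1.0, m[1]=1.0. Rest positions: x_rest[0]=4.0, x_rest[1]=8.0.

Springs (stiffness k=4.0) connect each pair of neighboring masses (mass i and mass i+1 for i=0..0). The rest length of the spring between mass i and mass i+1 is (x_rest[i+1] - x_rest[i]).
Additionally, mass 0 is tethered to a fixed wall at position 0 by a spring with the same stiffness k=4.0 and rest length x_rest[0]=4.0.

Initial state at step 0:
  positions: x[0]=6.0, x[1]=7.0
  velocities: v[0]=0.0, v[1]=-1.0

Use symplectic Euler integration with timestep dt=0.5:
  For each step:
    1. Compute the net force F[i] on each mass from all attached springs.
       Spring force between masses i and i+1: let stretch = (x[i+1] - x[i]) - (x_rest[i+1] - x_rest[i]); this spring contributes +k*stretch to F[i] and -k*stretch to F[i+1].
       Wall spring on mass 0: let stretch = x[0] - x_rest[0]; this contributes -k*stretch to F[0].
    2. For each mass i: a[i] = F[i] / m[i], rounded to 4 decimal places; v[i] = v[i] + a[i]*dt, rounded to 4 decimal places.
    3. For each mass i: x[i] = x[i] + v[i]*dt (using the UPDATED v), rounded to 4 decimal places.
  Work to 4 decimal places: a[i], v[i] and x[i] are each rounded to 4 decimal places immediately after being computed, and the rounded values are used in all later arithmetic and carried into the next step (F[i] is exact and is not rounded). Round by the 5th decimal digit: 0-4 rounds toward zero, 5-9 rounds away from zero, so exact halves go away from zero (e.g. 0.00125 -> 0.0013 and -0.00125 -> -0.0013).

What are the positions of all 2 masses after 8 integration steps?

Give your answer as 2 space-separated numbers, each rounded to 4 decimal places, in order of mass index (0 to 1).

Step 0: x=[6.0000 7.0000] v=[0.0000 -1.0000]
Step 1: x=[1.0000 9.5000] v=[-10.0000 5.0000]
Step 2: x=[3.5000 7.5000] v=[5.0000 -4.0000]
Step 3: x=[6.5000 5.5000] v=[6.0000 -4.0000]
Step 4: x=[2.0000 8.5000] v=[-9.0000 6.0000]
Step 5: x=[2.0000 9.0000] v=[0.0000 1.0000]
Step 6: x=[7.0000 6.5000] v=[10.0000 -5.0000]
Step 7: x=[4.5000 8.5000] v=[-5.0000 4.0000]
Step 8: x=[1.5000 10.5000] v=[-6.0000 4.0000]

Answer: 1.5000 10.5000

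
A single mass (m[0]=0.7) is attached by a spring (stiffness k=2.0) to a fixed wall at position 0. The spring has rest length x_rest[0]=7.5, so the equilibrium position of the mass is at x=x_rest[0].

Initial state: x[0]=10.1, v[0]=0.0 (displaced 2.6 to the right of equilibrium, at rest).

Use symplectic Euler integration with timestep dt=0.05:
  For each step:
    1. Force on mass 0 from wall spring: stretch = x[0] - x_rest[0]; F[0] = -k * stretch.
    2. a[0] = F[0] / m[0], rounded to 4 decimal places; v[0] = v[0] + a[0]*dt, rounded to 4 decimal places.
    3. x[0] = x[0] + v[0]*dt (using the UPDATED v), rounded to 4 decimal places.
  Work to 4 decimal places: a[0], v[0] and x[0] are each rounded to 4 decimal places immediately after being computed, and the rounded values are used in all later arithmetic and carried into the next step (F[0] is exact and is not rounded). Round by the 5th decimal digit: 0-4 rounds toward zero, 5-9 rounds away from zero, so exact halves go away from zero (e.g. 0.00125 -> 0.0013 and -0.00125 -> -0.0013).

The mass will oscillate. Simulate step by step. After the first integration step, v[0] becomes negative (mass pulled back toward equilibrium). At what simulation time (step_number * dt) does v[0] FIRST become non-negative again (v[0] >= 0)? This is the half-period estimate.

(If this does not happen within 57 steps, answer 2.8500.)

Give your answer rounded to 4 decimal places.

Answer: 1.9000

Derivation:
Step 0: x=[10.1000] v=[0.0000]
Step 1: x=[10.0814] v=[-0.3714]
Step 2: x=[10.0444] v=[-0.7402]
Step 3: x=[9.9892] v=[-1.1037]
Step 4: x=[9.9162] v=[-1.4593]
Step 5: x=[9.8260] v=[-1.8045]
Step 6: x=[9.7192] v=[-2.1368]
Step 7: x=[9.5965] v=[-2.4538]
Step 8: x=[9.4588] v=[-2.7533]
Step 9: x=[9.3071] v=[-3.0331]
Step 10: x=[9.1425] v=[-3.2913]
Step 11: x=[8.9662] v=[-3.5259]
Step 12: x=[8.7794] v=[-3.7354]
Step 13: x=[8.5835] v=[-3.9182]
Step 14: x=[8.3799] v=[-4.0730]
Step 15: x=[8.1700] v=[-4.1987]
Step 16: x=[7.9553] v=[-4.2944]
Step 17: x=[7.7373] v=[-4.3594]
Step 18: x=[7.5176] v=[-4.3933]
Step 19: x=[7.2978] v=[-4.3958]
Step 20: x=[7.0795] v=[-4.3669]
Step 21: x=[6.8642] v=[-4.3068]
Step 22: x=[6.6534] v=[-4.2160]
Step 23: x=[6.4486] v=[-4.0951]
Step 24: x=[6.2514] v=[-3.9449]
Step 25: x=[6.0631] v=[-3.7665]
Step 26: x=[5.8850] v=[-3.5612]
Step 27: x=[5.7185] v=[-3.3305]
Step 28: x=[5.5647] v=[-3.0760]
Step 29: x=[5.4247] v=[-2.7995]
Step 30: x=[5.2996] v=[-2.5030]
Step 31: x=[5.1902] v=[-2.1887]
Step 32: x=[5.0973] v=[-1.8587]
Step 33: x=[5.0215] v=[-1.5155]
Step 34: x=[4.9634] v=[-1.1614]
Step 35: x=[4.9235] v=[-0.7990]
Step 36: x=[4.9020] v=[-0.4309]
Step 37: x=[4.8990] v=[-0.0598]
Step 38: x=[4.9146] v=[0.3118]
First v>=0 after going negative at step 38, time=1.9000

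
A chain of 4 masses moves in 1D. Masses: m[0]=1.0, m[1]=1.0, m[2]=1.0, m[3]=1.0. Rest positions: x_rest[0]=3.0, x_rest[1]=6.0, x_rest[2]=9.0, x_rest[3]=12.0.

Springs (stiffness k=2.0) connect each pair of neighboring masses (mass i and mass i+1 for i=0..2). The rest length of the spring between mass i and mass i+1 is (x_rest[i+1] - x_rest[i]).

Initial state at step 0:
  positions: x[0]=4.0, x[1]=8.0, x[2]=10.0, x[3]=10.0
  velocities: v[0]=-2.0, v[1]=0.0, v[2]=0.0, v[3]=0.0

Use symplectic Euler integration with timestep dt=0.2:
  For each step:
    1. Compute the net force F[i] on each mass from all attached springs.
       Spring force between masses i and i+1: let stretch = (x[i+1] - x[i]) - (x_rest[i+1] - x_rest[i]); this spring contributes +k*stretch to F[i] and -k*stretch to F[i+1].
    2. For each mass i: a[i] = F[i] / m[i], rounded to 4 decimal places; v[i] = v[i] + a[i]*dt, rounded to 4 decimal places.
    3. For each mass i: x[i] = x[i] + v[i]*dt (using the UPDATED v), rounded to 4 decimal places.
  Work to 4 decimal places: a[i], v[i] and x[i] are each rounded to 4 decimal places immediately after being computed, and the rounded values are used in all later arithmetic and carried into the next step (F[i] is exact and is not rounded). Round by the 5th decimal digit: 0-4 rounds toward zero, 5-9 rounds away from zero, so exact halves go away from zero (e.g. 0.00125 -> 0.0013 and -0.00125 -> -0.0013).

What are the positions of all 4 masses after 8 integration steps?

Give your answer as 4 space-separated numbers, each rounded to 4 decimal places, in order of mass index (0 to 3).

Answer: 2.5651 4.1104 8.2879 13.8367

Derivation:
Step 0: x=[4.0000 8.0000 10.0000 10.0000] v=[-2.0000 0.0000 0.0000 0.0000]
Step 1: x=[3.6800 7.8400 9.8400 10.2400] v=[-1.6000 -0.8000 -0.8000 1.2000]
Step 2: x=[3.4528 7.5072 9.5520 10.6880] v=[-1.1360 -1.6640 -1.4400 2.2400]
Step 3: x=[3.3100 7.0136 9.1913 11.2851] v=[-0.7142 -2.4678 -1.8035 2.9856]
Step 4: x=[3.2234 6.3980 8.8239 11.9547] v=[-0.4328 -3.0782 -1.8371 3.3481]
Step 5: x=[3.1508 5.7225 8.5129 12.6139] v=[-0.3630 -3.3777 -1.5551 3.2958]
Step 6: x=[3.0439 5.0645 8.3067 13.1850] v=[-0.5343 -3.2902 -1.0309 2.8554]
Step 7: x=[2.8587 4.5042 8.2314 13.6058] v=[-0.9261 -2.8016 -0.3765 2.1041]
Step 8: x=[2.5651 4.1104 8.2879 13.8367] v=[-1.4679 -1.9689 0.2824 1.1543]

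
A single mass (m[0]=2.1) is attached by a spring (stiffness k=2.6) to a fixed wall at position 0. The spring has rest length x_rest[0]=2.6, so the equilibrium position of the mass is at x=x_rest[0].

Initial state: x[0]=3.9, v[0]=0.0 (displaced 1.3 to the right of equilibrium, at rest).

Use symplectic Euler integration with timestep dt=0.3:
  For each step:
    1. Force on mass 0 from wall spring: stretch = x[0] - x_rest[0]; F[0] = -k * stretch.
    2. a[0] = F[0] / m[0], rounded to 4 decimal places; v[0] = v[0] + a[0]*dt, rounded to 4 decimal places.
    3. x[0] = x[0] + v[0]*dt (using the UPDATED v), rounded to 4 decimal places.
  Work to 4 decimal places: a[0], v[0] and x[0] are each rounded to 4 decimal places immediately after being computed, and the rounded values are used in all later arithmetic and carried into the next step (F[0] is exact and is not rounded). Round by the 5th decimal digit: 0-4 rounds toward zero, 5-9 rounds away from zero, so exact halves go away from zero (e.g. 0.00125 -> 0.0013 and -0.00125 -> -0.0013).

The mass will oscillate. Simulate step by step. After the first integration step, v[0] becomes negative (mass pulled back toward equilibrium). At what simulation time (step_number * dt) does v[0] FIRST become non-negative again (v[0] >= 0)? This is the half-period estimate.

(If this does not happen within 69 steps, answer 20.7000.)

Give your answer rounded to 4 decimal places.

Step 0: x=[3.9000] v=[0.0000]
Step 1: x=[3.7551] v=[-0.4829]
Step 2: x=[3.4815] v=[-0.9119]
Step 3: x=[3.1097] v=[-1.2393]
Step 4: x=[2.6811] v=[-1.4286]
Step 5: x=[2.2435] v=[-1.4587]
Step 6: x=[1.8456] v=[-1.3263]
Step 7: x=[1.5318] v=[-1.0461]
Step 8: x=[1.3370] v=[-0.6494]
Step 9: x=[1.2829] v=[-0.1803]
Step 10: x=[1.3756] v=[0.3089]
First v>=0 after going negative at step 10, time=3.0000

Answer: 3.0000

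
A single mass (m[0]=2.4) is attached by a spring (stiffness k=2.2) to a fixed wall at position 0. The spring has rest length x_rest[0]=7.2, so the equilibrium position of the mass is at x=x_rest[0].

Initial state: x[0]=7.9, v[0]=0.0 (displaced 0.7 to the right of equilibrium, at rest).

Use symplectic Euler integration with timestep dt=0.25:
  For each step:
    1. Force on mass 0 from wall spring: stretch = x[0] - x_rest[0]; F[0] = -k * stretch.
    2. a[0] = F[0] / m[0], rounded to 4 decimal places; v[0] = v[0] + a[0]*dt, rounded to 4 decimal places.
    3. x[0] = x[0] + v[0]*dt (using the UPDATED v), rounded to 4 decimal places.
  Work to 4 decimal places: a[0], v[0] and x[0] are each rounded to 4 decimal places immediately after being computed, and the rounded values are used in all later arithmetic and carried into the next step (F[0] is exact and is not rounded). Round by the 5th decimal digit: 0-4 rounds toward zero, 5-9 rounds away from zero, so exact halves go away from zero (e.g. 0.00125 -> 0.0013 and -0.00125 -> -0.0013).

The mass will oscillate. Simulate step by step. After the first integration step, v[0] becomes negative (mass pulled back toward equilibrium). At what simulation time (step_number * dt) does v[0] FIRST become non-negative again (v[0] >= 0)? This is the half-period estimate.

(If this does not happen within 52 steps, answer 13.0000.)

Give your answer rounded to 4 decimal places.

Step 0: x=[7.9000] v=[0.0000]
Step 1: x=[7.8599] v=[-0.1604]
Step 2: x=[7.7820] v=[-0.3116]
Step 3: x=[7.6708] v=[-0.4450]
Step 4: x=[7.5326] v=[-0.5529]
Step 5: x=[7.3753] v=[-0.6291]
Step 6: x=[7.2080] v=[-0.6693]
Step 7: x=[7.0402] v=[-0.6711]
Step 8: x=[6.8816] v=[-0.6345]
Step 9: x=[6.7412] v=[-0.5615]
Step 10: x=[6.6271] v=[-0.4564]
Step 11: x=[6.5458] v=[-0.3251]
Step 12: x=[6.5020] v=[-0.1752]
Step 13: x=[6.4982] v=[-0.0153]
Step 14: x=[6.5346] v=[0.1455]
First v>=0 after going negative at step 14, time=3.5000

Answer: 3.5000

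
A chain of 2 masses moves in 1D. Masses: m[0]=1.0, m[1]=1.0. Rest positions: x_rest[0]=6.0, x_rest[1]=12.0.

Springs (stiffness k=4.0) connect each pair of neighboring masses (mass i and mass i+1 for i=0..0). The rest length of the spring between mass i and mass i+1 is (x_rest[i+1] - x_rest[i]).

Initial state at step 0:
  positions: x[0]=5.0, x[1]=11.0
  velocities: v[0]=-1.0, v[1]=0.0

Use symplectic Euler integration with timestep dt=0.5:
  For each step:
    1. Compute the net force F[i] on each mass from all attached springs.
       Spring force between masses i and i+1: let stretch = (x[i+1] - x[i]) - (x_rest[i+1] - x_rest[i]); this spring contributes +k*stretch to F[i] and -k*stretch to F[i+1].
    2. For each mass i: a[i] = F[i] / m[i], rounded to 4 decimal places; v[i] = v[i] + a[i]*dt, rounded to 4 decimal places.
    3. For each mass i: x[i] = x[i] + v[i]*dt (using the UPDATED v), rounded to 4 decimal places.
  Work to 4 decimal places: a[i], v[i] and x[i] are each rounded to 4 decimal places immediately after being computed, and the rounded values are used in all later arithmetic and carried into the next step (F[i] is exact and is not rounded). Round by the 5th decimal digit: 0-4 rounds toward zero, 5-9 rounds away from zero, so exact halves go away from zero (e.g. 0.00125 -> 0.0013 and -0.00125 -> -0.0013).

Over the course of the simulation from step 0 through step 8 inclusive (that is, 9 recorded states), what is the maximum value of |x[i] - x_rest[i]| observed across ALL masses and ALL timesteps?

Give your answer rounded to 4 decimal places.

Answer: 3.0000

Derivation:
Step 0: x=[5.0000 11.0000] v=[-1.0000 0.0000]
Step 1: x=[4.5000 11.0000] v=[-1.0000 0.0000]
Step 2: x=[4.5000 10.5000] v=[0.0000 -1.0000]
Step 3: x=[4.5000 10.0000] v=[0.0000 -1.0000]
Step 4: x=[4.0000 10.0000] v=[-1.0000 0.0000]
Step 5: x=[3.5000 10.0000] v=[-1.0000 0.0000]
Step 6: x=[3.5000 9.5000] v=[0.0000 -1.0000]
Step 7: x=[3.5000 9.0000] v=[0.0000 -1.0000]
Step 8: x=[3.0000 9.0000] v=[-1.0000 0.0000]
Max displacement = 3.0000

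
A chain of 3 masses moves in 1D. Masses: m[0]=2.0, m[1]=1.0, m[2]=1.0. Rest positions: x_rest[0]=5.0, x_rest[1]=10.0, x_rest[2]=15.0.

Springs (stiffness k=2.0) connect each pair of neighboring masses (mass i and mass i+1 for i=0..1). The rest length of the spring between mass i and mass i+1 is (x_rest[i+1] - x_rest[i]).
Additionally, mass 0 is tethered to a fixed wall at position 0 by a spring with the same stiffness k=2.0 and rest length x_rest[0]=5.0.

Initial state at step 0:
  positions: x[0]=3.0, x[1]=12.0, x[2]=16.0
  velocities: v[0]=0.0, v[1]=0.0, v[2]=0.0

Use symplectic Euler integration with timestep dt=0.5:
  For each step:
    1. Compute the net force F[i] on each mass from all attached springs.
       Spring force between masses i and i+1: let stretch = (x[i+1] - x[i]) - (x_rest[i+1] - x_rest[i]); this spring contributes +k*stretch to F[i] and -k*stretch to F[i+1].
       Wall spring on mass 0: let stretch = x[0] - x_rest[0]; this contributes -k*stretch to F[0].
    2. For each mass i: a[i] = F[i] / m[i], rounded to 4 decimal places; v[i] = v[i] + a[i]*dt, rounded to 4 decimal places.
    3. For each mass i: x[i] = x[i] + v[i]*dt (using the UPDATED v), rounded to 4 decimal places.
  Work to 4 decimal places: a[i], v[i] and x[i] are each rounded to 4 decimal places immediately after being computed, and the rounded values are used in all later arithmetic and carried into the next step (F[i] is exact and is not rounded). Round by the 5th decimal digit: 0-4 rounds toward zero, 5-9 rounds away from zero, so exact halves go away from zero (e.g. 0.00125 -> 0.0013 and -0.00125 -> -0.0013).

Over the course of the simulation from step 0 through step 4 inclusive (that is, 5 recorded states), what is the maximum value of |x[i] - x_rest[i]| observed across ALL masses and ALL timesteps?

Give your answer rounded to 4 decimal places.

Step 0: x=[3.0000 12.0000 16.0000] v=[0.0000 0.0000 0.0000]
Step 1: x=[4.5000 9.5000 16.5000] v=[3.0000 -5.0000 1.0000]
Step 2: x=[6.1250 8.0000 16.0000] v=[3.2500 -3.0000 -1.0000]
Step 3: x=[6.6875 9.5625 14.0000] v=[1.1250 3.1250 -4.0000]
Step 4: x=[6.2969 11.9063 12.2813] v=[-0.7813 4.6875 -3.4375]
Max displacement = 2.7187

Answer: 2.7187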